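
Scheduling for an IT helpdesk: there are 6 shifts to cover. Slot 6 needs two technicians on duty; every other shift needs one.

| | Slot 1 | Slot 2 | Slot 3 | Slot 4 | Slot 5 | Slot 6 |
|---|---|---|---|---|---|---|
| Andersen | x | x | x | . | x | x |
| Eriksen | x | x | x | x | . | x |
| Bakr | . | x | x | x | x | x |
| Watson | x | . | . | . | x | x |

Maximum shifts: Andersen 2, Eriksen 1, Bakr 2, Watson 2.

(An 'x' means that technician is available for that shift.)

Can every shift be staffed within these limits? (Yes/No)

Yes

One valid schedule: Slot 1→Andersen, Slot 2→Andersen, Slot 3→Bakr, Slot 4→Eriksen, Slot 5→Watson, Slot 6→Bakr+Watson.
Loads: Andersen 2/2, Eriksen 1/1, Bakr 2/2, Watson 2/2 — all within limits.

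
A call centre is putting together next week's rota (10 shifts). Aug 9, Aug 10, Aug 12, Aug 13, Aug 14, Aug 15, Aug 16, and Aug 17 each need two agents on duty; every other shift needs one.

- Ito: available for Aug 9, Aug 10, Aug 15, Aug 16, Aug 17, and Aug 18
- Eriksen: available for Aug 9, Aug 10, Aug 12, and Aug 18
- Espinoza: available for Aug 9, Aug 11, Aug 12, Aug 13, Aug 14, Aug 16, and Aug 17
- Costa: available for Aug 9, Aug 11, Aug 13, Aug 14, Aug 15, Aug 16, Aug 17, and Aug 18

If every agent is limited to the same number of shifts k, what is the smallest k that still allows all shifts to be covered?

5

With 4 agents and 18 worker-slots to fill, someone must work at least ⌈18/4⌉ = 5 shifts, so k ≥ 5.
k = 5 works: Aug 9→Eriksen+Costa, Aug 10→Ito+Eriksen, Aug 11→Espinoza, Aug 12→Eriksen+Espinoza, Aug 13→Espinoza+Costa, Aug 14→Espinoza+Costa, Aug 15→Ito+Costa, Aug 16→Ito+Espinoza, Aug 17→Ito+Costa, Aug 18→Ito.
Loads: Ito 5, Eriksen 3, Espinoza 5, Costa 5 — all ≤ 5.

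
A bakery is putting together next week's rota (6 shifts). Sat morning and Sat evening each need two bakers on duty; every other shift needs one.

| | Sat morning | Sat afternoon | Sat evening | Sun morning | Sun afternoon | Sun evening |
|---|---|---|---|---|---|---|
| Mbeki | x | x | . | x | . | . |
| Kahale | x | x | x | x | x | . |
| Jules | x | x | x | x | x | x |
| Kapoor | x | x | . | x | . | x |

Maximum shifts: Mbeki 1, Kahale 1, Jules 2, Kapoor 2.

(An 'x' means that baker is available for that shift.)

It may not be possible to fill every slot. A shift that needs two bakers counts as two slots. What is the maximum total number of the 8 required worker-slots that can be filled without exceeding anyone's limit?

Total capacity across all bakers is 1+1+2+2 = 6, and 8 slots are needed, so at most 6 can be filled.
An assignment achieving 6: Sat morning→Mbeki+Kapoor, Sat evening→Kahale+Jules, Sun afternoon→Jules, Sun evening→Kapoor.
Loads: Mbeki 1/1, Kahale 1/1, Jules 2/2, Kapoor 2/2.

6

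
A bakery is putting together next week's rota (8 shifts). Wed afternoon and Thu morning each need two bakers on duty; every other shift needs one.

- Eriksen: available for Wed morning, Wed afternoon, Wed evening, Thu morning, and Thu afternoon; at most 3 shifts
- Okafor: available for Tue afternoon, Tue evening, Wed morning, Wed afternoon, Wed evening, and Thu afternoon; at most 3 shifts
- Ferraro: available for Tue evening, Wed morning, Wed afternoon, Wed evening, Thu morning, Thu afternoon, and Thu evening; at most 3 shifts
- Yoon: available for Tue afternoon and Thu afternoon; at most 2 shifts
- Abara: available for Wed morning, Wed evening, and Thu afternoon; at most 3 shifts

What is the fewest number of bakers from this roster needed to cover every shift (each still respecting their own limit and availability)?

10 slots to fill and no one can take more than 3, so at least ⌈10/3⌉ = 4 bakers are needed.
Eriksen, Okafor, Ferraro, and Yoon alone can cover everything: Tue afternoon→Okafor, Tue evening→Okafor, Wed morning→Eriksen, Wed afternoon→Eriksen+Okafor, Wed evening→Ferraro, Thu morning→Eriksen+Ferraro, Thu afternoon→Yoon, Thu evening→Ferraro.

4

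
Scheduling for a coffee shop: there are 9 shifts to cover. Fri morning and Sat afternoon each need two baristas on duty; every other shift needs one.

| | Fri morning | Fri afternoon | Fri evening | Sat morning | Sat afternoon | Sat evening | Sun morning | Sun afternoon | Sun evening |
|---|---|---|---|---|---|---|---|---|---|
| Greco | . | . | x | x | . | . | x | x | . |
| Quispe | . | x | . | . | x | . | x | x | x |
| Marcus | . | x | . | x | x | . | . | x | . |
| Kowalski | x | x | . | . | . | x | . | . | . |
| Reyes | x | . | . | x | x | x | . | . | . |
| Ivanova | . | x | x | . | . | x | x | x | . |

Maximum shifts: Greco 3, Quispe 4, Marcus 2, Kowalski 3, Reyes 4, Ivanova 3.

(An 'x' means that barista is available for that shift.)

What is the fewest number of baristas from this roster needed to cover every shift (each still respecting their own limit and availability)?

11 slots to fill and no one can take more than 4, so at least ⌈11/4⌉ = 3 baristas are needed.
Shifts {Fri morning, Fri evening, Sat afternoon} need 5 slots, but among the baristas available for them (Greco, Quispe, Marcus, Kowalski, Reyes, and Ivanova) any 3 together supply at most 4. So 3 baristas are not enough.
Greco, Quispe, Kowalski, and Reyes alone can cover everything: Fri morning→Kowalski+Reyes, Fri afternoon→Quispe, Fri evening→Greco, Sat morning→Greco, Sat afternoon→Quispe+Reyes, Sat evening→Kowalski, Sun morning→Greco, Sun afternoon→Quispe, Sun evening→Quispe.

4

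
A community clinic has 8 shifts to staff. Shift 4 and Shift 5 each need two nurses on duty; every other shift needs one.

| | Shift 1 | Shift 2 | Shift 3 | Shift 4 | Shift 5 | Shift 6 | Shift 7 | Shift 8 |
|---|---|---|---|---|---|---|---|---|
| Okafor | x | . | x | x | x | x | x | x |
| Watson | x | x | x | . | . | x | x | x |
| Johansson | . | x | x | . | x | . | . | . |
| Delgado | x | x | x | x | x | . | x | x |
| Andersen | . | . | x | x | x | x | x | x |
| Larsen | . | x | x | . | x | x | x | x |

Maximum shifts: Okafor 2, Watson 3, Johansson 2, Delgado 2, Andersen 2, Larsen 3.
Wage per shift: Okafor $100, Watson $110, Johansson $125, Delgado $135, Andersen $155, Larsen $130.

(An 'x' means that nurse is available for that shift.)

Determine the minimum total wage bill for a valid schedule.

$1175

Picking the cheapest available nurse for each shift independently would cost $1070, but that ignores the shift limits.
An optimal schedule: Shift 1→Okafor, Shift 2→Watson, Shift 3→Johansson, Shift 4→Okafor+Delgado, Shift 5→Johansson+Larsen, Shift 6→Watson, Shift 7→Watson, Shift 8→Larsen.
Total: 100 + 110 + 125 + 100 + 135 + 125 + 130 + 110 + 110 + 130 = $1175.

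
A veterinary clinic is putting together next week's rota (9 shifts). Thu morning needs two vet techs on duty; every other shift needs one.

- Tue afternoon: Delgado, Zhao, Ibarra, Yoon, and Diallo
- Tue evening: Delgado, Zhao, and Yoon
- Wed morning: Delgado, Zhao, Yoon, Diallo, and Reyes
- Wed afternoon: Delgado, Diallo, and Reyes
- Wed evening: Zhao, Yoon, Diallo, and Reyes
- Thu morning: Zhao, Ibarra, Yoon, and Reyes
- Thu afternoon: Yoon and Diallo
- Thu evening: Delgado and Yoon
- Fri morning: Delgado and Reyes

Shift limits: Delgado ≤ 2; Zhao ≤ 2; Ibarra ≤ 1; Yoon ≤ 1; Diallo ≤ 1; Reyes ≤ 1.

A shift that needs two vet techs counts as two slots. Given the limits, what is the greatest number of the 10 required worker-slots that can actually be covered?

Total capacity across all vet techs is 2+2+1+1+1+1 = 8, and 10 slots are needed, so at most 8 can be filled.
An assignment achieving 8: Tue evening→Zhao, Wed afternoon→Diallo, Wed evening→Zhao, Thu morning→Ibarra+Reyes, Thu afternoon→Yoon, Thu evening→Delgado, Fri morning→Delgado.
Loads: Delgado 2/2, Zhao 2/2, Ibarra 1/1, Yoon 1/1, Diallo 1/1, Reyes 1/1.

8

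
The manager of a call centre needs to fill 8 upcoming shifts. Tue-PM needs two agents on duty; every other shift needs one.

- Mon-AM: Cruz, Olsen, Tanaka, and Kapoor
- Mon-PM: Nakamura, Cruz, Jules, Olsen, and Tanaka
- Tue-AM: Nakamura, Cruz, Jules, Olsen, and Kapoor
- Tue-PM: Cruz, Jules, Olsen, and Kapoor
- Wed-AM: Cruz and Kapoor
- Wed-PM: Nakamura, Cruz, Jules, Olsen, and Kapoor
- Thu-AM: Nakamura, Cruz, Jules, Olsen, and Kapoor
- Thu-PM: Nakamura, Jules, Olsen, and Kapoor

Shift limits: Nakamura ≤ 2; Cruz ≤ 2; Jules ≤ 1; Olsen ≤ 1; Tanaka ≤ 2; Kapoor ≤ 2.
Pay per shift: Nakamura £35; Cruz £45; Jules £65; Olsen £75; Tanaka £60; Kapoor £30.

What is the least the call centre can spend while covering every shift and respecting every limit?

Picking the cheapest available agent for each shift independently would cost £290, but that ignores the shift limits.
An optimal schedule: Mon-AM→Tanaka, Mon-PM→Tanaka, Tue-AM→Nakamura, Tue-PM→Cruz+Jules, Wed-AM→Kapoor, Wed-PM→Nakamura, Thu-AM→Cruz, Thu-PM→Kapoor.
Total: 60 + 60 + 35 + 45 + 65 + 30 + 35 + 45 + 30 = £405.

£405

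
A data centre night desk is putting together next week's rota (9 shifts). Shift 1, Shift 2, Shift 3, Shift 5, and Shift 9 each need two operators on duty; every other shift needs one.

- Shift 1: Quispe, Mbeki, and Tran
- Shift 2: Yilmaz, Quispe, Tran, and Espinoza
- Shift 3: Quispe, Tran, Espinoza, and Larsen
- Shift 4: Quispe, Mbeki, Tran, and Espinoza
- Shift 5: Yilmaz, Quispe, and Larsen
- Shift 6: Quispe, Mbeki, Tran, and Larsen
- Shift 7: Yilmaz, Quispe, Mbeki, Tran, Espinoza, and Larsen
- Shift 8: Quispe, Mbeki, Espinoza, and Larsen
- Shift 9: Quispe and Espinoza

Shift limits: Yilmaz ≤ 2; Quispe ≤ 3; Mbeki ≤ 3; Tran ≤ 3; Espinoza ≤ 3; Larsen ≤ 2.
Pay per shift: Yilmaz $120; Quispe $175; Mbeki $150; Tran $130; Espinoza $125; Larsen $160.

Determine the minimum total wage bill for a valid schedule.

$1950

Shift 9 can only be covered by Quispe and Espinoza, so that assignment is forced.
Picking the cheapest available operator for each shift independently would cost $1860, but that ignores the shift limits.
An optimal schedule: Shift 1→Tran+Mbeki, Shift 2→Yilmaz+Espinoza, Shift 3→Tran+Larsen, Shift 4→Espinoza, Shift 5→Yilmaz+Larsen, Shift 6→Tran, Shift 7→Mbeki, Shift 8→Mbeki, Shift 9→Espinoza+Quispe.
Total: 130 + 150 + 120 + 125 + 130 + 160 + 125 + 120 + 160 + 130 + 150 + 150 + 125 + 175 = $1950.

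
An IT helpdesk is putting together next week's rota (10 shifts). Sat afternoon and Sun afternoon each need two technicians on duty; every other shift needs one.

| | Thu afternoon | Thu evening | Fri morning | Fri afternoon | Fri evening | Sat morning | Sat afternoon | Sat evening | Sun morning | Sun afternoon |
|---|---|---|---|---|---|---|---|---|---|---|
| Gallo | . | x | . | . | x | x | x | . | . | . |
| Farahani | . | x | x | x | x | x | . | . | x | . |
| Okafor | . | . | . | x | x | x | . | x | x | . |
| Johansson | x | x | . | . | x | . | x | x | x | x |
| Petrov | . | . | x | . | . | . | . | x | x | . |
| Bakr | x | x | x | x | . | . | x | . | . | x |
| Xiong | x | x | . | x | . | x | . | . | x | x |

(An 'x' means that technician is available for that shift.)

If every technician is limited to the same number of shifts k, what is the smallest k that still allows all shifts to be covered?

2

With 7 technicians and 12 worker-slots to fill, someone must work at least ⌈12/7⌉ = 2 shifts, so k ≥ 2.
k = 2 works: Thu afternoon→Johansson, Thu evening→Bakr, Fri morning→Farahani, Fri afternoon→Farahani, Fri evening→Gallo, Sat morning→Okafor, Sat afternoon→Gallo+Johansson, Sat evening→Okafor, Sun morning→Petrov, Sun afternoon→Bakr+Xiong.
Loads: Gallo 2, Farahani 2, Okafor 2, Johansson 2, Petrov 1, Bakr 2, Xiong 1 — all ≤ 2.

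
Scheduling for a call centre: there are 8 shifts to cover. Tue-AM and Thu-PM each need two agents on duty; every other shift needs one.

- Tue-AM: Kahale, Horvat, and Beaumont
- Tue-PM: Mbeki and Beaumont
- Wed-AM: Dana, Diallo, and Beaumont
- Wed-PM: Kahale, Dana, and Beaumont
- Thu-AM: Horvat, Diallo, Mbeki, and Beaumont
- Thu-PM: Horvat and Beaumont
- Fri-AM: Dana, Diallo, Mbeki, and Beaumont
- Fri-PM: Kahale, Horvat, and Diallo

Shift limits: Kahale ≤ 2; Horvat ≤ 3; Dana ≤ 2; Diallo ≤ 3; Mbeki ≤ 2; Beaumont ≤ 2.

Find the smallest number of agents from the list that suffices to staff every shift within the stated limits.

4

10 slots to fill and no one can take more than 3, so at least ⌈10/3⌉ = 4 agents are needed.
Kahale, Horvat, Diallo, and Beaumont alone can cover everything: Tue-AM→Kahale+Horvat, Tue-PM→Beaumont, Wed-AM→Diallo, Wed-PM→Kahale, Thu-AM→Horvat, Thu-PM→Horvat+Beaumont, Fri-AM→Diallo, Fri-PM→Diallo.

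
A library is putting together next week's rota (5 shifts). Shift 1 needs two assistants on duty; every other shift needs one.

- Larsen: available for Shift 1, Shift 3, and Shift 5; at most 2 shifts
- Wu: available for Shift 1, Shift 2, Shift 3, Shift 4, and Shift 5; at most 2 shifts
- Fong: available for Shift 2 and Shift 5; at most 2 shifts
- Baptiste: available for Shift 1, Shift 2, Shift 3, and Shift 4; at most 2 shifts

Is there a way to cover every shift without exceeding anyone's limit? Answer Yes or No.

Yes

One valid schedule: Shift 1→Larsen+Wu, Shift 2→Fong, Shift 3→Larsen, Shift 4→Wu, Shift 5→Fong.
Loads: Larsen 2/2, Wu 2/2, Fong 2/2, Baptiste 0/2 — all within limits.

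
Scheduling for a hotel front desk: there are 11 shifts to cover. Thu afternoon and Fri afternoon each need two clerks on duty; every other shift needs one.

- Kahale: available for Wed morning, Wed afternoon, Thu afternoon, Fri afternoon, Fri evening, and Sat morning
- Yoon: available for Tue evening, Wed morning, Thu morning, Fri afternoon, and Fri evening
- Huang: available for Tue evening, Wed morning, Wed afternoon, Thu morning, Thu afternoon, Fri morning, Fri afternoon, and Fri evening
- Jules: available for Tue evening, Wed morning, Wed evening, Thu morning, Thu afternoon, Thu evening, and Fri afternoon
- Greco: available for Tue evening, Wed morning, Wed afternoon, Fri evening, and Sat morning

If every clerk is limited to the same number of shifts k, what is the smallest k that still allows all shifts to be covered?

3

With 5 clerks and 13 worker-slots to fill, someone must work at least ⌈13/5⌉ = 3 shifts, so k ≥ 3.
k = 3 works: Tue evening→Yoon, Wed morning→Greco, Wed afternoon→Kahale, Wed evening→Jules, Thu morning→Yoon, Thu afternoon→Kahale+Huang, Thu evening→Jules, Fri morning→Huang, Fri afternoon→Huang+Jules, Fri evening→Yoon, Sat morning→Kahale.
Loads: Kahale 3, Yoon 3, Huang 3, Jules 3, Greco 1 — all ≤ 3.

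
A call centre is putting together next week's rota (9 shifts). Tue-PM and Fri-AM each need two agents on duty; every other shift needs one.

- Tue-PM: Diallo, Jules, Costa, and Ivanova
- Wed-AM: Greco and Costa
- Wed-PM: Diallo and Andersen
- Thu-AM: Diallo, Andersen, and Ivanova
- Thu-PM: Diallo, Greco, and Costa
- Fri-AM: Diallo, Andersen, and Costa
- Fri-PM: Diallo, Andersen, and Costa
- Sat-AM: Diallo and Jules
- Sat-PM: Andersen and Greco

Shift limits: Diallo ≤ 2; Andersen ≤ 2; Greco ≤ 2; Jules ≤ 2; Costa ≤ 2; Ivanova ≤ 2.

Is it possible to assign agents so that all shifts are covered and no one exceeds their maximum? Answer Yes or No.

Yes

One valid schedule: Tue-PM→Jules+Ivanova, Wed-AM→Greco, Wed-PM→Diallo, Thu-AM→Ivanova, Thu-PM→Greco, Fri-AM→Andersen+Costa, Fri-PM→Costa, Sat-AM→Diallo, Sat-PM→Andersen.
Loads: Diallo 2/2, Andersen 2/2, Greco 2/2, Jules 1/2, Costa 2/2, Ivanova 2/2 — all within limits.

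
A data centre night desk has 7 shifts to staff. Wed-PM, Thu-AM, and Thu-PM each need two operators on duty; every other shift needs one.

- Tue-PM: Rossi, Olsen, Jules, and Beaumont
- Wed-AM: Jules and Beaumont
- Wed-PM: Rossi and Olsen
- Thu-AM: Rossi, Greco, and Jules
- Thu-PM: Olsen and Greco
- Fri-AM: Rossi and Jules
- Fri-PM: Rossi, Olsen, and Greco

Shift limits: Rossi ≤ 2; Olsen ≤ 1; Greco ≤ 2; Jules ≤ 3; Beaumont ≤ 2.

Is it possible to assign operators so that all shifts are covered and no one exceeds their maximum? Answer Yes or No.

Total capacity is 10 and 10 slots are needed, so capacity alone doesn't rule it out.
Shifts {Wed-PM, Thu-PM} need 4 worker-slots in total, but the operators available for any of those shifts (Rossi, Olsen, and Greco) can supply at most 3 among them. So no valid schedule exists.

No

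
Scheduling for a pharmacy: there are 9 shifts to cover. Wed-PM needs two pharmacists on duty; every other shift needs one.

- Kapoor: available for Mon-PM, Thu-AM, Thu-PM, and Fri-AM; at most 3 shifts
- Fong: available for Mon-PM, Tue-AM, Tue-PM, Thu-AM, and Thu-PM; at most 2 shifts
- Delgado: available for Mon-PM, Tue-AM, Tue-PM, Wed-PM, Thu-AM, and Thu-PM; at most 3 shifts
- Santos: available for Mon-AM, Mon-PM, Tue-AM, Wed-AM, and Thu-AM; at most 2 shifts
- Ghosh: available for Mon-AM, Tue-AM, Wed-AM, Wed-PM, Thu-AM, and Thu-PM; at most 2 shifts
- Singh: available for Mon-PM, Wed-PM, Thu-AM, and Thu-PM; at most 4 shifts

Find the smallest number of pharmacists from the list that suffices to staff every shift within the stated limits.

10 slots to fill and no one can take more than 4, so at least ⌈10/4⌉ = 3 pharmacists are needed.
No set of 3 pharmacists can cover every shift (each such set leaves at least one shift with no one available or exceeds a cap).
Kapoor, Delgado, Santos, and Ghosh alone can cover everything: Mon-AM→Santos, Mon-PM→Kapoor, Tue-AM→Delgado, Tue-PM→Delgado, Wed-AM→Santos, Wed-PM→Delgado+Ghosh, Thu-AM→Ghosh, Thu-PM→Kapoor, Fri-AM→Kapoor.

4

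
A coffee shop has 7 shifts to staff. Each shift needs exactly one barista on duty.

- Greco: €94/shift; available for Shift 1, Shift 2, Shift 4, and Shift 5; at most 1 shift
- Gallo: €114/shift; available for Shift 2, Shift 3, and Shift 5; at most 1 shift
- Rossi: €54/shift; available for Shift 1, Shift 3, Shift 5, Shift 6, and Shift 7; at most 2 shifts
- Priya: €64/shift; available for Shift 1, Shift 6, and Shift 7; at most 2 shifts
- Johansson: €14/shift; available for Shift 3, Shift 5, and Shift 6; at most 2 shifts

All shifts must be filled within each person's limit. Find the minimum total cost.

Shift 4 can only be covered by Greco, so that assignment is forced.
Picking the cheapest available barista for each shift independently would cost €338, but that ignores the shift limits.
An optimal schedule: Shift 1→Rossi, Shift 2→Gallo, Shift 3→Johansson, Shift 4→Greco, Shift 5→Johansson, Shift 6→Priya, Shift 7→Rossi.
Total: 54 + 114 + 14 + 94 + 14 + 64 + 54 = €408.

€408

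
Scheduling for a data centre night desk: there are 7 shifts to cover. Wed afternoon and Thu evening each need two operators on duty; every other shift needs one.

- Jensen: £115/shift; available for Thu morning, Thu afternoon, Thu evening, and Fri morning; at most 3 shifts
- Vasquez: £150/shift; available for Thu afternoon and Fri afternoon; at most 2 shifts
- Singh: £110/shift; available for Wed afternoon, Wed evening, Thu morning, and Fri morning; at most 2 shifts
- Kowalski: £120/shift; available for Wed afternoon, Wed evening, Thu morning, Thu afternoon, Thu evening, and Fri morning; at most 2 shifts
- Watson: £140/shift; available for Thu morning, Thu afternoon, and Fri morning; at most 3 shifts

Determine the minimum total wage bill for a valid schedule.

Wed afternoon can only be covered by Singh and Kowalski, so that assignment is forced.
Thu evening can only be covered by Jensen and Kowalski, so that assignment is forced.
Fri afternoon can only be covered by Vasquez, so that assignment is forced.
Picking the cheapest available operator for each shift independently would cost £1060, but that ignores the shift limits.
An optimal schedule: Wed afternoon→Singh+Kowalski, Wed evening→Singh, Thu morning→Jensen, Thu afternoon→Jensen, Thu evening→Jensen+Kowalski, Fri morning→Watson, Fri afternoon→Vasquez.
Total: 110 + 120 + 110 + 115 + 115 + 115 + 120 + 140 + 150 = £1095.

£1095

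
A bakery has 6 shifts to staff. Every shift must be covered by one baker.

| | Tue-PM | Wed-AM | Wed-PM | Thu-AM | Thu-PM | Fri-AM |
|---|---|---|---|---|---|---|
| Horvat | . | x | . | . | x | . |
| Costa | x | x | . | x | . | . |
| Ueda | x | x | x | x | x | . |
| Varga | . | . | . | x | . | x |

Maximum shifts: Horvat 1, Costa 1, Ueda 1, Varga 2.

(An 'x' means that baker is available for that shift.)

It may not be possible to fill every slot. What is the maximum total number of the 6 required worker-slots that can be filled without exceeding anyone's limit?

5

Total capacity across all bakers is 1+1+1+2 = 5, and 6 slots are needed, so at most 5 can be filled.
An assignment achieving 5: Tue-PM→Costa, Wed-PM→Ueda, Thu-AM→Varga, Thu-PM→Horvat, Fri-AM→Varga.
Loads: Horvat 1/1, Costa 1/1, Ueda 1/1, Varga 2/2.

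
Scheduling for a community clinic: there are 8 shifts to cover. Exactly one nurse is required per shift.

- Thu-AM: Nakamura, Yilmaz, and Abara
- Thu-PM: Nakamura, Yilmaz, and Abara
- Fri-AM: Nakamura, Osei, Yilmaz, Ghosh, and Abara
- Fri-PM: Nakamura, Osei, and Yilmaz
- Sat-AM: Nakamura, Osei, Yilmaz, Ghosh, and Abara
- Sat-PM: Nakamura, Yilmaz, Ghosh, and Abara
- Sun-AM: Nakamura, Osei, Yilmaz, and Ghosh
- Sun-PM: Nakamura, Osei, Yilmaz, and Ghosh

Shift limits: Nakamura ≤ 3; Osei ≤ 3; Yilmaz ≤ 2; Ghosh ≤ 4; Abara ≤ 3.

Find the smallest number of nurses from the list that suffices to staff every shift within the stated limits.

3

8 slots to fill and no one can take more than 4, so at least ⌈8/4⌉ = 2 nurses are needed.
Any 2 nurses together have capacity at most 4+3 = 7 < 8 slots, so 2 can never suffice.
Nakamura, Osei, and Yilmaz alone can cover everything: Thu-AM→Nakamura, Thu-PM→Nakamura, Fri-AM→Osei, Fri-PM→Osei, Sat-AM→Osei, Sat-PM→Nakamura, Sun-AM→Yilmaz, Sun-PM→Yilmaz.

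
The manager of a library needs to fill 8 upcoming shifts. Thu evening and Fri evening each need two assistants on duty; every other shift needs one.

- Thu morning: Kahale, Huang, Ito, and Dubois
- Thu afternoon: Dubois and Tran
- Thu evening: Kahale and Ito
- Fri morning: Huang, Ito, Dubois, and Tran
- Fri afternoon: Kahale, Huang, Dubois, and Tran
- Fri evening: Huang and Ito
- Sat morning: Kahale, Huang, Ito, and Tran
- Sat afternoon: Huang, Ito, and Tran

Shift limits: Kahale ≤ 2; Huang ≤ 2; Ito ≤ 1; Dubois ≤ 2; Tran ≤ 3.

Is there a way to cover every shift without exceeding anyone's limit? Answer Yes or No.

Total capacity is 10 and 10 slots are needed, so capacity alone doesn't rule it out.
Shifts {Thu evening, Fri evening} need 4 worker-slots in total, but the assistants available for any of those shifts (Kahale, Huang, and Ito) can supply at most 3 among them. So no valid schedule exists.

No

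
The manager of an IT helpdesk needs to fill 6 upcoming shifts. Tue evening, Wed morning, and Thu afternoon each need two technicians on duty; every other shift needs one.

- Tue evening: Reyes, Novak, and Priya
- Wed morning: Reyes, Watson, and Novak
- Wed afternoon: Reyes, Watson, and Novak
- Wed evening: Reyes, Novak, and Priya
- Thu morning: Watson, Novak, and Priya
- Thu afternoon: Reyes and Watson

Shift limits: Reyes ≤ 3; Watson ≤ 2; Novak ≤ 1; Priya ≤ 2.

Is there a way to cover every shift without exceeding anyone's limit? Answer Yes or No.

No

Total capacity is 3+2+1+2 = 8 but 9 worker-slots are needed — infeasible.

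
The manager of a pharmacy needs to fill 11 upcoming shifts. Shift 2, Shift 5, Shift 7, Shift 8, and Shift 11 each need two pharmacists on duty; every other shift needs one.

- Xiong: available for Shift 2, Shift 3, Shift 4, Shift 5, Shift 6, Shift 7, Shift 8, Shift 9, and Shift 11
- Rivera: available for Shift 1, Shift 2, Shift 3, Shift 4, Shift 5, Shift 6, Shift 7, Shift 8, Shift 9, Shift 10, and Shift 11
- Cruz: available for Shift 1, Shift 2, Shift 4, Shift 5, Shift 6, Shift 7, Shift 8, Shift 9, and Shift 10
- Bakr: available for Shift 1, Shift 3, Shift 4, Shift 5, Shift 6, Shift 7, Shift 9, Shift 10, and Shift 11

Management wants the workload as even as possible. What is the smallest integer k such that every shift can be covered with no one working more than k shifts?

With 4 pharmacists and 16 worker-slots to fill, someone must work at least ⌈16/4⌉ = 4 shifts, so k ≥ 4.
k = 4 works: Shift 1→Rivera, Shift 2→Xiong+Rivera, Shift 3→Xiong, Shift 4→Cruz, Shift 5→Cruz+Bakr, Shift 6→Cruz, Shift 7→Cruz+Bakr, Shift 8→Xiong+Rivera, Shift 9→Bakr, Shift 10→Rivera, Shift 11→Xiong+Bakr.
Loads: Xiong 4, Rivera 4, Cruz 4, Bakr 4 — all ≤ 4.

4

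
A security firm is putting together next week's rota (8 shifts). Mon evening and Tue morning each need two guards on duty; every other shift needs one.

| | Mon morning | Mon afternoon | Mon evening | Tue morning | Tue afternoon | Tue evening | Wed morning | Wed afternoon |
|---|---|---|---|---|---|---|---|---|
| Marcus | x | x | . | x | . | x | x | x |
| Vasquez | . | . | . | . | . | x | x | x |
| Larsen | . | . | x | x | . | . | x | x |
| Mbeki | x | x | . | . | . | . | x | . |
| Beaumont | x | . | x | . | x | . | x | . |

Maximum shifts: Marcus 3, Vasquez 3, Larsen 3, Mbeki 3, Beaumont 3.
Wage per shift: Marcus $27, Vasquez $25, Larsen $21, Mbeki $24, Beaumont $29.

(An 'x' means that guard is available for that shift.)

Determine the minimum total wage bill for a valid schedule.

Mon evening can only be covered by Larsen and Beaumont, so that assignment is forced.
Tue morning can only be covered by Marcus and Larsen, so that assignment is forced.
Tue afternoon can only be covered by Beaumont, so that assignment is forced.
Picking the cheapest available guard for each shift independently would cost $242, but that ignores the shift limits.
An optimal schedule: Mon morning→Mbeki, Mon afternoon→Mbeki, Mon evening→Larsen+Beaumont, Tue morning→Larsen+Marcus, Tue afternoon→Beaumont, Tue evening→Vasquez, Wed morning→Mbeki, Wed afternoon→Larsen.
Total: 24 + 24 + 21 + 29 + 21 + 27 + 29 + 25 + 24 + 21 = $245.

$245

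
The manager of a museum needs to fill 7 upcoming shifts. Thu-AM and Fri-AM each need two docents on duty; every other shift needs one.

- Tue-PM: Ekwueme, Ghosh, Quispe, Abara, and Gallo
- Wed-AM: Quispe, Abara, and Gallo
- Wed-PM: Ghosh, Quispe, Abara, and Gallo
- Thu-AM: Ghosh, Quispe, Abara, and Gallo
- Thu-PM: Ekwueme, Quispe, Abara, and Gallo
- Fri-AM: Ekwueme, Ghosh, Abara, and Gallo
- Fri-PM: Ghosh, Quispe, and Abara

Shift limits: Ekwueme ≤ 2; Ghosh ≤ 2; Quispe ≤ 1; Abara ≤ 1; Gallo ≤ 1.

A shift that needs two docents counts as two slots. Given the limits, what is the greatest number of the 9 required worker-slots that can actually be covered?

7

Total capacity across all docents is 2+2+1+1+1 = 7, and 9 slots are needed, so at most 7 can be filled.
An assignment achieving 7: Wed-AM→Quispe, Wed-PM→Ghosh, Thu-AM→Abara+Gallo, Thu-PM→Ekwueme, Fri-AM→Ekwueme, Fri-PM→Ghosh.
Loads: Ekwueme 2/2, Ghosh 2/2, Quispe 1/1, Abara 1/1, Gallo 1/1.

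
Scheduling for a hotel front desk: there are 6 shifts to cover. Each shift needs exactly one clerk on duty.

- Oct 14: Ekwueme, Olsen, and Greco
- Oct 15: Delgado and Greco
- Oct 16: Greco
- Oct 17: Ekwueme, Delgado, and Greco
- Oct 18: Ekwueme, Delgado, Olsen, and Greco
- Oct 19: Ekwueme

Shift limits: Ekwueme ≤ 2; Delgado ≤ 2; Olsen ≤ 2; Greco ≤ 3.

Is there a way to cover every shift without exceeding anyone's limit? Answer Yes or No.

Yes

Oct 16 can only be covered by Greco, so that assignment is forced.
Oct 19 can only be covered by Ekwueme, so that assignment is forced.
One valid schedule: Oct 14→Ekwueme, Oct 15→Delgado, Oct 16→Greco, Oct 17→Delgado, Oct 18→Olsen, Oct 19→Ekwueme.
Loads: Ekwueme 2/2, Delgado 2/2, Olsen 1/2, Greco 1/3 — all within limits.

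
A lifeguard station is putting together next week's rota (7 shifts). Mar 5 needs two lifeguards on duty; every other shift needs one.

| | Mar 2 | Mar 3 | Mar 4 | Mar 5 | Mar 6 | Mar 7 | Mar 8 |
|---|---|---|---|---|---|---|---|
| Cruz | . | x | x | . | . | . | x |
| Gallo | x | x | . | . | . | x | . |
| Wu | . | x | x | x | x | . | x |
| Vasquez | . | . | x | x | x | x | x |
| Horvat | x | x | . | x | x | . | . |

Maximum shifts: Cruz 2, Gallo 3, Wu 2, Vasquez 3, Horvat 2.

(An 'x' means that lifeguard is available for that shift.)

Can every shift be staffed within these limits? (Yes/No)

Yes

One valid schedule: Mar 2→Gallo, Mar 3→Gallo, Mar 4→Cruz, Mar 5→Wu+Vasquez, Mar 6→Wu, Mar 7→Gallo, Mar 8→Cruz.
Loads: Cruz 2/2, Gallo 3/3, Wu 2/2, Vasquez 1/3, Horvat 0/2 — all within limits.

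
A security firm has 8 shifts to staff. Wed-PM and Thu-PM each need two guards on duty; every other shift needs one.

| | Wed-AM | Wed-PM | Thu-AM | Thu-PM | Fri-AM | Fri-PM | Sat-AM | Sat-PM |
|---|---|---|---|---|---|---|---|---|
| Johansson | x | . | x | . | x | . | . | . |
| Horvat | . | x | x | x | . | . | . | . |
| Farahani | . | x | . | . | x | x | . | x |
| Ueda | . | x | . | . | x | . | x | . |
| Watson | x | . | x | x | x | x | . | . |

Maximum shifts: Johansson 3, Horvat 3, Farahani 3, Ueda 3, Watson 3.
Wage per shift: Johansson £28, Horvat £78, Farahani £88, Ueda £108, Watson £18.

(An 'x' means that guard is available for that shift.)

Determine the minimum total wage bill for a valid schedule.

Thu-PM can only be covered by Horvat and Watson, so that assignment is forced.
Sat-AM can only be covered by Ueda, so that assignment is forced.
Sat-PM can only be covered by Farahani, so that assignment is forced.
Picking the cheapest available guard for each shift independently would cost £530, but that ignores the shift limits.
An optimal schedule: Wed-AM→Watson, Wed-PM→Horvat+Farahani, Thu-AM→Johansson, Thu-PM→Watson+Horvat, Fri-AM→Johansson, Fri-PM→Watson, Sat-AM→Ueda, Sat-PM→Farahani.
Total: 18 + 78 + 88 + 28 + 18 + 78 + 28 + 18 + 108 + 88 = £550.

£550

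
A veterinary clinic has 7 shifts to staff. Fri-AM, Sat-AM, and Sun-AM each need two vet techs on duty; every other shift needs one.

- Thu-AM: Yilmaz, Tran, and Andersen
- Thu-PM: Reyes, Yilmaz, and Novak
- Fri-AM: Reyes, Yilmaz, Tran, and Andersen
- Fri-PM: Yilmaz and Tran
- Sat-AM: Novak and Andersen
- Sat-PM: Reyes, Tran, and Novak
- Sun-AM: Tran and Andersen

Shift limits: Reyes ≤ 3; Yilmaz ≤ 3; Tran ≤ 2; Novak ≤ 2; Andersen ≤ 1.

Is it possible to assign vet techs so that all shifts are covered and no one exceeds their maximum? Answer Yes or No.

Total capacity is 11 and 10 slots are needed, so capacity alone doesn't rule it out.
Shifts {Sat-AM, Sun-AM} need 4 worker-slots in total, but the vet techs available for any of those shifts (Tran, Novak, and Andersen) can supply at most 3 among them. So no valid schedule exists.

No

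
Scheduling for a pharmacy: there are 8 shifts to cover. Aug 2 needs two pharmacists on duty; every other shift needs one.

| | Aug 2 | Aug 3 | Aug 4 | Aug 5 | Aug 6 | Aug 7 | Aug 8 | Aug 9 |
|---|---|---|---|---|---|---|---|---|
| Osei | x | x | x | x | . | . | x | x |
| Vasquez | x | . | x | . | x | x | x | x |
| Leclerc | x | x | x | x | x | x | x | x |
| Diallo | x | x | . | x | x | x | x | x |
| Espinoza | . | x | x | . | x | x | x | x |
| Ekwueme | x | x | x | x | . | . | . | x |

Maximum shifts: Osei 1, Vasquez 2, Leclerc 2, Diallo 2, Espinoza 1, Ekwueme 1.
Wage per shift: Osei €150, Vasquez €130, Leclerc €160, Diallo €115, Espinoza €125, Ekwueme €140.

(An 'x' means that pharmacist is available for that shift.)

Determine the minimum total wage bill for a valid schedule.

Picking the cheapest available pharmacist for each shift independently would cost €1060, but that ignores the shift limits.
An optimal schedule: Aug 2→Diallo+Ekwueme, Aug 3→Leclerc, Aug 4→Leclerc, Aug 5→Osei, Aug 6→Vasquez, Aug 7→Vasquez, Aug 8→Diallo, Aug 9→Espinoza.
Total: 115 + 140 + 160 + 160 + 150 + 130 + 130 + 115 + 125 = €1225.

€1225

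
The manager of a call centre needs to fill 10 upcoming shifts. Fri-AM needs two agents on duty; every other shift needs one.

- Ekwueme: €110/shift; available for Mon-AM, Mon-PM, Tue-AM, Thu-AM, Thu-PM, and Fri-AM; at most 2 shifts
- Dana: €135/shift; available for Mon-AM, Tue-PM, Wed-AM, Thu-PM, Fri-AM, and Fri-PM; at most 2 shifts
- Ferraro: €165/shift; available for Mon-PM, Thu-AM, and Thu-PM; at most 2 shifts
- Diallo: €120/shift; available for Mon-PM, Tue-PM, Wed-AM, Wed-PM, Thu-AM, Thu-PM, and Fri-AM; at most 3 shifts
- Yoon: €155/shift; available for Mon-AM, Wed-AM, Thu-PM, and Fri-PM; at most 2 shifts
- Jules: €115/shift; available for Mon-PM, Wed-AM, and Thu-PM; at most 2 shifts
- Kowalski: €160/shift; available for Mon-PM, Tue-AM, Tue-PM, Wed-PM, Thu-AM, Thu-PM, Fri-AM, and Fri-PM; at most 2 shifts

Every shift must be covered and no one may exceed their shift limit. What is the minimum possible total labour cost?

Picking the cheapest available agent for each shift independently would cost €1270, but that ignores the shift limits.
An optimal schedule: Mon-AM→Ekwueme, Mon-PM→Jules, Tue-AM→Ekwueme, Tue-PM→Dana, Wed-AM→Jules, Wed-PM→Diallo, Thu-AM→Diallo, Thu-PM→Yoon, Fri-AM→Diallo+Dana, Fri-PM→Yoon.
Total: 110 + 115 + 110 + 135 + 115 + 120 + 120 + 155 + 120 + 135 + 155 = €1390.

€1390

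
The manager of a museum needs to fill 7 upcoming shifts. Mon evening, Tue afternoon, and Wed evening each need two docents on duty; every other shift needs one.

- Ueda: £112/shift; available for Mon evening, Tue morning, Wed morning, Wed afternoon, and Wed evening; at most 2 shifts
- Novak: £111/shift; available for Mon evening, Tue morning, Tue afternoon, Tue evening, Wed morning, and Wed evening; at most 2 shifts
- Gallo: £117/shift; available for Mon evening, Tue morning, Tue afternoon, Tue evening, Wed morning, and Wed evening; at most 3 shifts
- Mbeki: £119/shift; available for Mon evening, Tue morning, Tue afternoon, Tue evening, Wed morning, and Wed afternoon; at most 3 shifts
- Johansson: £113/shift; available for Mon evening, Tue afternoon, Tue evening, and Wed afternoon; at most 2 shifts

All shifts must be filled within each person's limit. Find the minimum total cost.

£1142

Picking the cheapest available docent for each shift independently would cost £1115, but that ignores the shift limits.
An optimal schedule: Mon evening→Gallo+Mbeki, Tue morning→Novak, Tue afternoon→Johansson+Gallo, Tue evening→Johansson, Wed morning→Gallo, Wed afternoon→Ueda, Wed evening→Novak+Ueda.
Total: 117 + 119 + 111 + 113 + 117 + 113 + 117 + 112 + 111 + 112 = £1142.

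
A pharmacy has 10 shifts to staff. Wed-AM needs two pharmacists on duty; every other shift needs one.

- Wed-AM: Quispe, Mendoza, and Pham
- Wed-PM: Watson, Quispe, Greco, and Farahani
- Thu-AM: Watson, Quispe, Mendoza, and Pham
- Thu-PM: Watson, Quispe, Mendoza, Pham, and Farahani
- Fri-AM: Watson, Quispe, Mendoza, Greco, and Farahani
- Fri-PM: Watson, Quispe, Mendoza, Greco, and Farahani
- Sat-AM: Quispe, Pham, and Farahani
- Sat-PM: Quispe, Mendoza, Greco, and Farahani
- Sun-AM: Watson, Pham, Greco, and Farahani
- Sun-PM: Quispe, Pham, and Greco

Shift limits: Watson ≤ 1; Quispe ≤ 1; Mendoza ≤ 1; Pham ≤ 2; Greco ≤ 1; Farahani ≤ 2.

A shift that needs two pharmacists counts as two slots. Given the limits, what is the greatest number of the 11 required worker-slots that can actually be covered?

Total capacity across all pharmacists is 1+1+1+2+1+2 = 8, and 11 slots are needed, so at most 8 can be filled.
An assignment achieving 8: Wed-AM→Quispe+Mendoza, Wed-PM→Watson, Thu-PM→Farahani, Sat-AM→Pham, Sat-PM→Greco, Sun-AM→Farahani, Sun-PM→Pham.
Loads: Watson 1/1, Quispe 1/1, Mendoza 1/1, Pham 2/2, Greco 1/1, Farahani 2/2.

8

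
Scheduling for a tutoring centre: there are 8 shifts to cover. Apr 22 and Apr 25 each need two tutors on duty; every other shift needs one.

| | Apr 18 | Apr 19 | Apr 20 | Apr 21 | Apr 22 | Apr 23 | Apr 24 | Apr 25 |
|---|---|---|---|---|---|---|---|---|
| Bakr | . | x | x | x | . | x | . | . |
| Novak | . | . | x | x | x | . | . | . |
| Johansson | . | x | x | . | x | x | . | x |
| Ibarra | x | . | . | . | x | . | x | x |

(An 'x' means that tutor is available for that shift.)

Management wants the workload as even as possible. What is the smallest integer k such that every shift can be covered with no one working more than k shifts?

With 4 tutors and 10 worker-slots to fill, someone must work at least ⌈10/4⌉ = 3 shifts, so k ≥ 3.
k = 3 works: Apr 18→Ibarra, Apr 19→Bakr, Apr 20→Novak, Apr 21→Bakr, Apr 22→Novak+Johansson, Apr 23→Bakr, Apr 24→Ibarra, Apr 25→Johansson+Ibarra.
Loads: Bakr 3, Novak 2, Johansson 2, Ibarra 3 — all ≤ 3.

3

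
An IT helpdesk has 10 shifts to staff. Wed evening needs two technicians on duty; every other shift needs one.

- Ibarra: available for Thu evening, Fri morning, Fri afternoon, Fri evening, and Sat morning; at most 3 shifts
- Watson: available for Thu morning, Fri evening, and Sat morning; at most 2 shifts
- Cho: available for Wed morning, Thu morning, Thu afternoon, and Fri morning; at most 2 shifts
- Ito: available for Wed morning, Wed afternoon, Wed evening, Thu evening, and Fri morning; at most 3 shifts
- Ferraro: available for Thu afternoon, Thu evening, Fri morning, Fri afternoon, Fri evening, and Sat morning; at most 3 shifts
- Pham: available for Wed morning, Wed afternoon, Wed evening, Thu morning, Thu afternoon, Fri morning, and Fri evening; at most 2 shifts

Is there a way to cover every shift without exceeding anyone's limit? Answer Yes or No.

Yes

Wed evening can only be covered by Ito and Pham, so that assignment is forced.
One valid schedule: Wed morning→Cho, Wed afternoon→Ito, Wed evening→Ito+Pham, Thu morning→Watson, Thu afternoon→Cho, Thu evening→Ibarra, Fri morning→Ito, Fri afternoon→Ibarra, Fri evening→Watson, Sat morning→Ibarra.
Loads: Ibarra 3/3, Watson 2/2, Cho 2/2, Ito 3/3, Ferraro 0/3, Pham 1/2 — all within limits.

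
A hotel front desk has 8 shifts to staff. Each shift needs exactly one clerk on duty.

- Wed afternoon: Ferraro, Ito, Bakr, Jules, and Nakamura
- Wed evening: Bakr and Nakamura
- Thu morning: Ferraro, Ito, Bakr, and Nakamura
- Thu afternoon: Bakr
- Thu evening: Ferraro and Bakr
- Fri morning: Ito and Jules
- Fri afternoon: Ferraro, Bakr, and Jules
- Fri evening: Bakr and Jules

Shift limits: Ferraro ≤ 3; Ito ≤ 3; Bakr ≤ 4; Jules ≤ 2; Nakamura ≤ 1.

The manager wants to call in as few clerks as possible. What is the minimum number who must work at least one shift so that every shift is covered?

8 slots to fill and no one can take more than 4, so at least ⌈8/4⌉ = 2 clerks are needed.
Any 2 clerks together have capacity at most 4+3 = 7 < 8 slots, so 2 can never suffice.
Ferraro, Ito, and Bakr alone can cover everything: Wed afternoon→Ferraro, Wed evening→Bakr, Thu morning→Ito, Thu afternoon→Bakr, Thu evening→Ferraro, Fri morning→Ito, Fri afternoon→Ferraro, Fri evening→Bakr.

3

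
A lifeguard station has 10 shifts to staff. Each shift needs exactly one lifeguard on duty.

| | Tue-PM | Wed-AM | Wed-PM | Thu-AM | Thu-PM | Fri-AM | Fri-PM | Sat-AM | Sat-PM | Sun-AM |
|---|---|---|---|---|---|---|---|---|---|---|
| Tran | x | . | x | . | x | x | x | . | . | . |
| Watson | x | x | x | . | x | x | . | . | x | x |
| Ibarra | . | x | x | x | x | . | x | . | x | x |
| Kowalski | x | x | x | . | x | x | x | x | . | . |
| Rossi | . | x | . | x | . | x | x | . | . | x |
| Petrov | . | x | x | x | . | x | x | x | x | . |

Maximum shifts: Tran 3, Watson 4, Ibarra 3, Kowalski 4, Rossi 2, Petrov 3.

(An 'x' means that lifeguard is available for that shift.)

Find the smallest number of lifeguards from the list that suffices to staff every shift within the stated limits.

10 slots to fill and no one can take more than 4, so at least ⌈10/4⌉ = 3 lifeguards are needed.
Tran, Watson, and Petrov alone can cover everything: Tue-PM→Tran, Wed-AM→Watson, Wed-PM→Watson, Thu-AM→Petrov, Thu-PM→Tran, Fri-AM→Petrov, Fri-PM→Tran, Sat-AM→Petrov, Sat-PM→Watson, Sun-AM→Watson.

3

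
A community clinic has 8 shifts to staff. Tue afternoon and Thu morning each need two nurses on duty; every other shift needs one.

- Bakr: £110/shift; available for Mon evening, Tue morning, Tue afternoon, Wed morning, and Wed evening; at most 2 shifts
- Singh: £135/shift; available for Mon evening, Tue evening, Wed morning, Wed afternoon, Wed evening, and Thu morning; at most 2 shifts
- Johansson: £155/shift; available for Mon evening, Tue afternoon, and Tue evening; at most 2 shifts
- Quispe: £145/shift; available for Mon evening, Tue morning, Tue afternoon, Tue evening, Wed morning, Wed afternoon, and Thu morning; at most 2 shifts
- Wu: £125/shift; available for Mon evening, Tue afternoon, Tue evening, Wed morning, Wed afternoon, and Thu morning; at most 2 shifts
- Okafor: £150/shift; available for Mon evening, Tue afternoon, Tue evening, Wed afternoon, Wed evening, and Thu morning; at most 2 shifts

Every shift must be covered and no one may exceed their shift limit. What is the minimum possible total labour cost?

Picking the cheapest available nurse for each shift independently would cost £1185, but that ignores the shift limits.
An optimal schedule: Mon evening→Singh, Tue morning→Bakr, Tue afternoon→Quispe+Okafor, Tue evening→Singh, Wed morning→Wu, Wed afternoon→Wu, Wed evening→Bakr, Thu morning→Quispe+Okafor.
Total: 135 + 110 + 145 + 150 + 135 + 125 + 125 + 110 + 145 + 150 = £1330.

£1330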